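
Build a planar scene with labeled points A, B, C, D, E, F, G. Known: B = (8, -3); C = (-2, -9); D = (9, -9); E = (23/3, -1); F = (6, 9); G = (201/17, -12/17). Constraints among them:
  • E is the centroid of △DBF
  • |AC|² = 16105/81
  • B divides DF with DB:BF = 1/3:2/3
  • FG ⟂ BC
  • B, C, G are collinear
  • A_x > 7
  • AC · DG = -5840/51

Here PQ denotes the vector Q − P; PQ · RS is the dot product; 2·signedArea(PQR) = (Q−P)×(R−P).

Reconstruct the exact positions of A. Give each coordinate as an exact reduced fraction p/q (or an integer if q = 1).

1. A_x = 65/9  [line -48/17·x + -141/17·y + 1745/51 = 0 ∩ |AC|² = 16105/81]
2. A_y = 5/3  [line -48/17·x + -141/17·y + 1745/51 = 0 ∩ |AC|² = 16105/81]
   → A = (65/9, 5/3)

A = (65/9, 5/3)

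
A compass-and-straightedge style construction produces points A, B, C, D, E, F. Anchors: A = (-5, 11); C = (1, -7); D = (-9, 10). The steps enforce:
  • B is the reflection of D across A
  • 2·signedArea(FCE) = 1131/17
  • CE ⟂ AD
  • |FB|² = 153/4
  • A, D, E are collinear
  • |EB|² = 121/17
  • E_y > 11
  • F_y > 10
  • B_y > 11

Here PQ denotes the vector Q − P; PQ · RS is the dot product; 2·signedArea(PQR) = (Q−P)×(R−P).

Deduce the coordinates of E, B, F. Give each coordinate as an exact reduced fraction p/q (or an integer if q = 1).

B = (-1, 12)
E = (-61/17, 193/17)
F = (-7, 21/2)

1. E_x = -61/17  [A, D, E are collinear ∩ CE ⟂ AD]
2. E_y = 193/17  [A, D, E are collinear ∩ CE ⟂ AD]
   → E = (-61/17, 193/17)
3. B_x = -1  [B is the reflection of D across A]
4. B_y = 12  [B is the reflection of D across A]
   → B = (-1, 12)
5. F_x = -7  [line -312/17·x + -78/17·y + -1365/17 = 0 ∩ |FB|² = 153/4]
6. F_y = 21/2  [line -312/17·x + -78/17·y + -1365/17 = 0 ∩ |FB|² = 153/4]
   → F = (-7, 21/2)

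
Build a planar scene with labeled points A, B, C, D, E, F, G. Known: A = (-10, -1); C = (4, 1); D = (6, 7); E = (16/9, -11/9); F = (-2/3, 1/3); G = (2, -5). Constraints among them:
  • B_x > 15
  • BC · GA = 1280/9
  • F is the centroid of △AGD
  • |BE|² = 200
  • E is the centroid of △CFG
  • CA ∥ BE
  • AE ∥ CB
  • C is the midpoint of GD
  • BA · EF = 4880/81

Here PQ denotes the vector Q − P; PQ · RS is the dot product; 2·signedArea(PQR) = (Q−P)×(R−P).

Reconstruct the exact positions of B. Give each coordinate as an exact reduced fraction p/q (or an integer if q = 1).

1. B_x = 142/9  [CA ∥ BE ∩ AE ∥ CB]
2. B_y = 7/9  [CA ∥ BE ∩ AE ∥ CB]
   → B = (142/9, 7/9)

B = (142/9, 7/9)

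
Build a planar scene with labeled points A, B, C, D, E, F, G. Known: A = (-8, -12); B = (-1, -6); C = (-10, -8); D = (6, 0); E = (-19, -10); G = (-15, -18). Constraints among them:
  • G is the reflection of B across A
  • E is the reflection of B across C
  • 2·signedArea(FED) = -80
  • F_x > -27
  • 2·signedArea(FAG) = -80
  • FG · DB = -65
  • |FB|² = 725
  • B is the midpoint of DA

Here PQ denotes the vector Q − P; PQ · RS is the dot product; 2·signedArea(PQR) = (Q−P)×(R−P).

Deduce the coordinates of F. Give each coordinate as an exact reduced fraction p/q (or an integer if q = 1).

1. F_x = -26  [2·signedArea(FED) = -80 ∩ 2·signedArea(FAG) = -80]
2. F_y = -16  [2·signedArea(FED) = -80 ∩ 2·signedArea(FAG) = -80]
   → F = (-26, -16)

F = (-26, -16)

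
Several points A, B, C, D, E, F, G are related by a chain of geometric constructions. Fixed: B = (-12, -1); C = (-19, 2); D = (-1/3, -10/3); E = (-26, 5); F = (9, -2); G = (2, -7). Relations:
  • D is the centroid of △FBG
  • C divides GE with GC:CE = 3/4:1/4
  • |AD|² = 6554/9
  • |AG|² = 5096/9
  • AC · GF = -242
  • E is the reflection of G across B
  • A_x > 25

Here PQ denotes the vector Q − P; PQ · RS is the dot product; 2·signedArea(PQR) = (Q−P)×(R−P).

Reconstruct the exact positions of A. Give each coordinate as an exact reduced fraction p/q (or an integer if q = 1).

1. A_x = 76/3  [line -7·x + -5·y + 119 = 0 ∩ |AG|² = 5096/9]
2. A_y = -35/3  [line -7·x + -5·y + 119 = 0 ∩ |AG|² = 5096/9]
   → A = (76/3, -35/3)

A = (76/3, -35/3)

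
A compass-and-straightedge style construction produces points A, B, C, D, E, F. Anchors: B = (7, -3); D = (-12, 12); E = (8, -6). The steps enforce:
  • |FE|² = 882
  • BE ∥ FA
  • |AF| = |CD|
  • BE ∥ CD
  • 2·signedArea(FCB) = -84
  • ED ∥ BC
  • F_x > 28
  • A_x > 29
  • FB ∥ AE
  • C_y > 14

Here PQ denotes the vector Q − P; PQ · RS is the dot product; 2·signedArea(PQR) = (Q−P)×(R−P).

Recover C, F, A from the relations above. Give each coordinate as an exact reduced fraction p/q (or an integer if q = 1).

A = (30, -30)
C = (-13, 15)
F = (29, -27)

1. C_x = -13  [BE ∥ CD ∩ ED ∥ BC]
2. C_y = 15  [BE ∥ CD ∩ ED ∥ BC]
   → C = (-13, 15)
3. F_x = 29  [line 18·x + 20·y + 18 = 0 ∩ |FE|² = 882]
4. F_y = -27  [line 18·x + 20·y + 18 = 0 ∩ |FE|² = 882]
   → F = (29, -27)
5. A_x = 30  [FB ∥ AE ∩ BE ∥ FA]
6. A_y = -30  [FB ∥ AE ∩ BE ∥ FA]
   → A = (30, -30)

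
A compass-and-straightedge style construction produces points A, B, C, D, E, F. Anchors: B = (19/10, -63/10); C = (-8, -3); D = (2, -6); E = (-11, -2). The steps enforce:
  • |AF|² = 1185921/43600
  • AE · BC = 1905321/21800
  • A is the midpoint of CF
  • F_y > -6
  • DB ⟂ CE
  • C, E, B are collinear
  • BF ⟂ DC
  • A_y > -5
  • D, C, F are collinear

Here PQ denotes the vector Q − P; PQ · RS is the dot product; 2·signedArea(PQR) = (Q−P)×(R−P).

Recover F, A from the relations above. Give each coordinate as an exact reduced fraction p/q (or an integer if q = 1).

1. F_x = 217/109  [D, C, F are collinear ∩ BF ⟂ DC]
2. F_y = -6537/1090  [D, C, F are collinear ∩ BF ⟂ DC]
   → F = (217/109, -6537/1090)
3. A_x = -655/218  [A is the midpoint of CF]
4. A_y = -9807/2180  [A is the midpoint of CF]
   → A = (-655/218, -9807/2180)

A = (-655/218, -9807/2180)
F = (217/109, -6537/1090)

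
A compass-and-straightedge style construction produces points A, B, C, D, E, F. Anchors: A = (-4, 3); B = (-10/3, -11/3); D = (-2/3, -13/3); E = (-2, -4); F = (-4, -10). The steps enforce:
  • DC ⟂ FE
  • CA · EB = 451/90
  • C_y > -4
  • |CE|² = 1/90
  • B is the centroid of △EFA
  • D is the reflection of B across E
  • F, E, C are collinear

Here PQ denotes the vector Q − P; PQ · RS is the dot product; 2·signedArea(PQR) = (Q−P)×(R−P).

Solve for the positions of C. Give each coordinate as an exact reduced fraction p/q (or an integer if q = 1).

C = (-59/30, -39/10)

1. C_x = -59/30  [F, E, C are collinear ∩ DC ⟂ FE]
2. C_y = -39/10  [F, E, C are collinear ∩ DC ⟂ FE]
   → C = (-59/30, -39/10)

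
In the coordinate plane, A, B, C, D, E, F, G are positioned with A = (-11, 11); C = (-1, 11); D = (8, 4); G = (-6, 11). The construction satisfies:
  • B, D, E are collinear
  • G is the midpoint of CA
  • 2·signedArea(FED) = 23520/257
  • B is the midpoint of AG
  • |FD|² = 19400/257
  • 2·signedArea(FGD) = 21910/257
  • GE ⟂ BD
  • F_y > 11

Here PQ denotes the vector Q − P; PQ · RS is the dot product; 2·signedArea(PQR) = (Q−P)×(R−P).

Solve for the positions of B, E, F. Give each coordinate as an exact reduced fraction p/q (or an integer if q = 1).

B = (-17/2, 11)
E = (-1640/257, 2596/257)
F = (1126/257, 3058/257)

1. B_x = -17/2  [B is the midpoint of AG]
2. B_y = 11  [B is the midpoint of AG]
   → B = (-17/2, 11)
3. E_x = -1640/257  [B, D, E are collinear ∩ GE ⟂ BD]
4. E_y = 2596/257  [B, D, E are collinear ∩ GE ⟂ BD]
   → E = (-1640/257, 2596/257)
5. F_x = 1126/257  [2·signedArea(FED) = 23520/257 ∩ 2·signedArea(FGD) = 21910/257]
6. F_y = 3058/257  [2·signedArea(FED) = 23520/257 ∩ 2·signedArea(FGD) = 21910/257]
   → F = (1126/257, 3058/257)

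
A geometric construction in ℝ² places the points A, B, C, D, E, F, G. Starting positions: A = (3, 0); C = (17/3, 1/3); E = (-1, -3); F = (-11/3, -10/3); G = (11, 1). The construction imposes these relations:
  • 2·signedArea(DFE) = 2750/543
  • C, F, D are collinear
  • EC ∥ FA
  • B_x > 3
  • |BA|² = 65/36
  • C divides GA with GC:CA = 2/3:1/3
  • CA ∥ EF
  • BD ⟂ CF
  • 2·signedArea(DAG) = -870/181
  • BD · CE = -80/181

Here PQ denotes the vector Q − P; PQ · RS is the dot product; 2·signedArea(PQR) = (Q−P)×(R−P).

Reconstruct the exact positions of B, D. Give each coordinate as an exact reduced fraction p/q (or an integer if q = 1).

B = (11/3, -7/6)
D = (1859/543, -595/1086)

1. D_x = 1859/543  [C, F, D are collinear ∩ 2·signedArea(DFE) = 2750/543]
2. D_y = -595/1086  [C, F, D are collinear ∩ 2·signedArea(DFE) = 2750/543]
   → D = (1859/543, -595/1086)
3. B_x = 11/3  [BD · CE = -80/181 ∩ BD ⟂ CF]
4. B_y = -7/6  [BD · CE = -80/181 ∩ BD ⟂ CF]
   → B = (11/3, -7/6)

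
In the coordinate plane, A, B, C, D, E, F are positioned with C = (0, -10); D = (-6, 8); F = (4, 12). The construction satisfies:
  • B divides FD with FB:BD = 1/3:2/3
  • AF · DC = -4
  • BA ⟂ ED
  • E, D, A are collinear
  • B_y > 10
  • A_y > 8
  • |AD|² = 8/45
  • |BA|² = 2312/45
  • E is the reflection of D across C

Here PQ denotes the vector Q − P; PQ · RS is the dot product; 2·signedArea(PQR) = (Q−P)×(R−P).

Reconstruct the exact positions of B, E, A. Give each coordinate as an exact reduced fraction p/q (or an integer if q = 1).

1. B_x = 2/3  [B divides FD with FB:BD = 1/3:2/3]
2. B_y = 32/3  [B divides FD with FB:BD = 1/3:2/3]
   → B = (2/3, 32/3)
3. E_x = 6  [E is the reflection of D across C]
4. E_y = -28  [E is the reflection of D across C]
   → E = (6, -28)
5. A_x = -92/15  [E, D, A are collinear ∩ BA ⟂ ED]
6. A_y = 42/5  [E, D, A are collinear ∩ BA ⟂ ED]
   → A = (-92/15, 42/5)

A = (-92/15, 42/5)
B = (2/3, 32/3)
E = (6, -28)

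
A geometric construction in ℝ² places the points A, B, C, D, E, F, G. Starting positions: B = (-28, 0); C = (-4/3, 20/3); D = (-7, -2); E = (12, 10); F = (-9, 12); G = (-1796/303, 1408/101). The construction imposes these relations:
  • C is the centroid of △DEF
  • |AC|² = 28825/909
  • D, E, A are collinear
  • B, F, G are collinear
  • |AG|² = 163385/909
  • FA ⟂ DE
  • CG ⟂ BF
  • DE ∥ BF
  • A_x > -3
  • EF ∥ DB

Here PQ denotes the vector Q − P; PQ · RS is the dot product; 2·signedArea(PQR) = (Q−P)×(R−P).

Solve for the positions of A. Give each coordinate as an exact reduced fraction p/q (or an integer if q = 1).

1. A_x = -213/101  [D, E, A are collinear ∩ FA ⟂ DE]
2. A_y = 110/101  [D, E, A are collinear ∩ FA ⟂ DE]
   → A = (-213/101, 110/101)

A = (-213/101, 110/101)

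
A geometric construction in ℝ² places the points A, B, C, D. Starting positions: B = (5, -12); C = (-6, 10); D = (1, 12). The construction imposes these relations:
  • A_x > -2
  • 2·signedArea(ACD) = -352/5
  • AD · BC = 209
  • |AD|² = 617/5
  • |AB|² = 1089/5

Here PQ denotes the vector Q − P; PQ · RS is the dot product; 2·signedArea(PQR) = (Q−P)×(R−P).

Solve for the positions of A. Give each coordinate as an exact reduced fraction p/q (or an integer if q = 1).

A = (-8/5, 6/5)

1. A_x = -8/5  [2·signedArea(ACD) = -352/5 ∩ AD · BC = 209]
2. A_y = 6/5  [2·signedArea(ACD) = -352/5 ∩ AD · BC = 209]
   → A = (-8/5, 6/5)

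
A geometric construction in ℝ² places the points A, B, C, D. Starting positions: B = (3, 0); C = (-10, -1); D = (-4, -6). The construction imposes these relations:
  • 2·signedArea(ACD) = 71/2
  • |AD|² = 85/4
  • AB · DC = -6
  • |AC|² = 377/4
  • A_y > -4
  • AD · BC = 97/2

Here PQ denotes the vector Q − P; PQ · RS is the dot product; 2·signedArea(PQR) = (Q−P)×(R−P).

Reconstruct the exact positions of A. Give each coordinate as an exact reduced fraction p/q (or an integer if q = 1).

A = (-1/2, -3)

1. A_x = -1/2  [AD · BC = 97/2 ∩ 2·signedArea(ACD) = 71/2]
2. A_y = -3  [AD · BC = 97/2 ∩ 2·signedArea(ACD) = 71/2]
   → A = (-1/2, -3)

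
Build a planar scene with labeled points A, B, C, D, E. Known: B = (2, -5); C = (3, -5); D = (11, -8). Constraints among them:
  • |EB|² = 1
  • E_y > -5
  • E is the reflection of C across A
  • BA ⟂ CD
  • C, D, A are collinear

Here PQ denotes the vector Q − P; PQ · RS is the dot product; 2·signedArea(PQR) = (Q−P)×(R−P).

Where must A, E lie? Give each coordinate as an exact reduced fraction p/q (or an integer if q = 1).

1. A_x = 155/73  [C, D, A are collinear ∩ BA ⟂ CD]
2. A_y = -341/73  [C, D, A are collinear ∩ BA ⟂ CD]
   → A = (155/73, -341/73)
3. E_x = 91/73  [E is the reflection of C across A]
4. E_y = -317/73  [E is the reflection of C across A]
   → E = (91/73, -317/73)

A = (155/73, -341/73)
E = (91/73, -317/73)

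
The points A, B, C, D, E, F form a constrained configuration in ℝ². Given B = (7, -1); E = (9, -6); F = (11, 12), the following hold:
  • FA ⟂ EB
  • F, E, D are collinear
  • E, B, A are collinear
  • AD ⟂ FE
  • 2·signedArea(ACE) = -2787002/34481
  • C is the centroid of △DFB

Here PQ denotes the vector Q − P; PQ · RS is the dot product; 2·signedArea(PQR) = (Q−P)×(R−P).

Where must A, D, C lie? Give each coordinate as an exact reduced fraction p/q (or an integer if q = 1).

A = (89/29, 256/29)
C = (33952/3567, 22586/3567)
D = (12550/1189, 9507/1189)

1. A_x = 89/29  [E, B, A are collinear ∩ FA ⟂ EB]
2. A_y = 256/29  [E, B, A are collinear ∩ FA ⟂ EB]
   → A = (89/29, 256/29)
3. D_x = 12550/1189  [F, E, D are collinear ∩ AD ⟂ FE]
4. D_y = 9507/1189  [F, E, D are collinear ∩ AD ⟂ FE]
   → D = (12550/1189, 9507/1189)
5. C_x = 33952/3567  [C is the centroid of △DFB]
6. C_y = 22586/3567  [C is the centroid of △DFB]
   → C = (33952/3567, 22586/3567)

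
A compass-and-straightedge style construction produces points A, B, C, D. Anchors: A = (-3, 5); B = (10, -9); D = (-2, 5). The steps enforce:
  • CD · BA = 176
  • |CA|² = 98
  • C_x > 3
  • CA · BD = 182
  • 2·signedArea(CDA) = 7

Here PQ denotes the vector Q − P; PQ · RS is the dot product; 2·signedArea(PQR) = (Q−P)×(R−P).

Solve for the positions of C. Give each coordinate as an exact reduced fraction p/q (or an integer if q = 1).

C = (4, -2)

1. C_x = 4  [CA · BD = 182 ∩ 2·signedArea(CDA) = 7]
2. C_y = -2  [CA · BD = 182 ∩ 2·signedArea(CDA) = 7]
   → C = (4, -2)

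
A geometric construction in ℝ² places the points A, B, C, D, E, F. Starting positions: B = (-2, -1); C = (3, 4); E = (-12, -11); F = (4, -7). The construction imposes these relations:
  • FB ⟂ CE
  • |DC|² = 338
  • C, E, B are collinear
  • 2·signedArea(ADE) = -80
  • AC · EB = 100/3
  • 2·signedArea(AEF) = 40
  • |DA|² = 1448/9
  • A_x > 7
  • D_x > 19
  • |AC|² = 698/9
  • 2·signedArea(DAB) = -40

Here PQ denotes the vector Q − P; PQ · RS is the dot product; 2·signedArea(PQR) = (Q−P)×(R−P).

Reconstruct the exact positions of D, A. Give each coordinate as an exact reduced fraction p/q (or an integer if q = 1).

1. A_x = 22/3  [2·signedArea(AEF) = 40 ∩ AC · EB = 100/3]
2. A_y = -11/3  [2·signedArea(AEF) = 40 ∩ AC · EB = 100/3]
   → A = (22/3, -11/3)
3. D_x = 20  [2·signedArea(DAB) = -40 ∩ 2·signedArea(ADE) = -80]
4. D_y = -3  [2·signedArea(DAB) = -40 ∩ 2·signedArea(ADE) = -80]
   → D = (20, -3)

A = (22/3, -11/3)
D = (20, -3)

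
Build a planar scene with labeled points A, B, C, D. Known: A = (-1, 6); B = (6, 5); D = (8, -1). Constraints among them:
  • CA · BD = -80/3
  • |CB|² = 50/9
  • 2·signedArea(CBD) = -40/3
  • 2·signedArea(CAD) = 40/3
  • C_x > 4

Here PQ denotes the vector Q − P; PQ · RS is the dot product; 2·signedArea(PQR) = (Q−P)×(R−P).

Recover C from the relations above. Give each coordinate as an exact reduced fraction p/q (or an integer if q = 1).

1. C_x = 13/3  [2·signedArea(CAD) = 40/3 ∩ 2·signedArea(CBD) = -40/3]
2. C_y = 10/3  [2·signedArea(CAD) = 40/3 ∩ 2·signedArea(CBD) = -40/3]
   → C = (13/3, 10/3)

C = (13/3, 10/3)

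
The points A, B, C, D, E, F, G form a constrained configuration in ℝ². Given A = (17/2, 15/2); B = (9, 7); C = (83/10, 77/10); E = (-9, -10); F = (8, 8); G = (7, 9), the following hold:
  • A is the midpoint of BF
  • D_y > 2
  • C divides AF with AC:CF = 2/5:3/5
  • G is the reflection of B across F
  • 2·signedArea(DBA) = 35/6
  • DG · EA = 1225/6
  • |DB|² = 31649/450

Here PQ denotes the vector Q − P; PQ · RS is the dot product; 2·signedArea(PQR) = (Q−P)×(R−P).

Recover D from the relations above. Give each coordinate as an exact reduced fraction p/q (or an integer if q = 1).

D = (21/10, 67/30)

1. D_x = 21/10  [line -35/2·x + -35/2·y + 455/6 = 0 ∩ |DB|² = 31649/450]
2. D_y = 67/30  [line -35/2·x + -35/2·y + 455/6 = 0 ∩ |DB|² = 31649/450]
   → D = (21/10, 67/30)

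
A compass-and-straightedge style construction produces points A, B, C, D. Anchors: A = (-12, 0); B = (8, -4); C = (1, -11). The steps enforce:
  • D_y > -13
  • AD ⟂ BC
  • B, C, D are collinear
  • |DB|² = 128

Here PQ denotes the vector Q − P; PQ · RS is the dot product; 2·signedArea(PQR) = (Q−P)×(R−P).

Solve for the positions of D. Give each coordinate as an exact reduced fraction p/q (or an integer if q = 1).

1. D_x = 0  [B, C, D are collinear ∩ AD ⟂ BC]
2. D_y = -12  [B, C, D are collinear ∩ AD ⟂ BC]
   → D = (0, -12)

D = (0, -12)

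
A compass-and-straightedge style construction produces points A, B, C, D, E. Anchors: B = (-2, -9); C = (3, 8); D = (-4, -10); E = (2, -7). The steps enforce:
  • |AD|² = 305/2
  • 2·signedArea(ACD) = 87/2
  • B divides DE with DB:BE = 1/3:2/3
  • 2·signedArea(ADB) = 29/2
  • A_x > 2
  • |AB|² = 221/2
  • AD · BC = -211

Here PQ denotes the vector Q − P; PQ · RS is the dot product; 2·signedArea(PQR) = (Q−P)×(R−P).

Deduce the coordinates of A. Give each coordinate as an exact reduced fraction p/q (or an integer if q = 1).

A = (5/2, 1/2)

1. A_x = 5/2  [2·signedArea(ADB) = 29/2 ∩ AD · BC = -211]
2. A_y = 1/2  [2·signedArea(ADB) = 29/2 ∩ AD · BC = -211]
   → A = (5/2, 1/2)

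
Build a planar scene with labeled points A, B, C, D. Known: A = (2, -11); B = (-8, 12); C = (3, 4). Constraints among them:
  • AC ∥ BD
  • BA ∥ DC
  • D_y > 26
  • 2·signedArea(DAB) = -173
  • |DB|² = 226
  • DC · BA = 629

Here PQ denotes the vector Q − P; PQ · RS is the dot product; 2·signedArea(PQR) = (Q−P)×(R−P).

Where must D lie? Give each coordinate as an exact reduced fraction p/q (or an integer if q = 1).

D = (-7, 27)

1. D_x = -7  [BA ∥ DC ∩ AC ∥ BD]
2. D_y = 27  [BA ∥ DC ∩ AC ∥ BD]
   → D = (-7, 27)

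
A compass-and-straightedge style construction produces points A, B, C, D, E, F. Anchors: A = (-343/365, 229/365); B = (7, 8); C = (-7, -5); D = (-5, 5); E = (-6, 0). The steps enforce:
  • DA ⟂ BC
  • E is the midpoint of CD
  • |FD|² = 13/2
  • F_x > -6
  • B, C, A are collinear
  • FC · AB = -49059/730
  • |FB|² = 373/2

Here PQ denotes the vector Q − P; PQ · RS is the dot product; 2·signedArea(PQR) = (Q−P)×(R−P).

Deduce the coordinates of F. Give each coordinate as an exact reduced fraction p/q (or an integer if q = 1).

F = (-11/2, 5/2)

1. F_x = -11/2  [line -2898/365·x + -2691/365·y + -18423/730 = 0 ∩ |FD|² = 13/2]
2. F_y = 5/2  [line -2898/365·x + -2691/365·y + -18423/730 = 0 ∩ |FD|² = 13/2]
   → F = (-11/2, 5/2)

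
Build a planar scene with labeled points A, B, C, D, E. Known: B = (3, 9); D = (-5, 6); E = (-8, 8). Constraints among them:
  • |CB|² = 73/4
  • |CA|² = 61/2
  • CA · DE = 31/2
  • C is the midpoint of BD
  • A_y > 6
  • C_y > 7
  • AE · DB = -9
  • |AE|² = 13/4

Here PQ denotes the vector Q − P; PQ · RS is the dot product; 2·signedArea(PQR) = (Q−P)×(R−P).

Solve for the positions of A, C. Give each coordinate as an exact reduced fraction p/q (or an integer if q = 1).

A = (-13/2, 7)
C = (-1, 15/2)

1. C_x = -1  [C is the midpoint of BD]
2. C_y = 15/2  [C is the midpoint of BD]
   → C = (-1, 15/2)
3. A_x = -13/2  [AE · DB = -9 ∩ CA · DE = 31/2]
4. A_y = 7  [AE · DB = -9 ∩ CA · DE = 31/2]
   → A = (-13/2, 7)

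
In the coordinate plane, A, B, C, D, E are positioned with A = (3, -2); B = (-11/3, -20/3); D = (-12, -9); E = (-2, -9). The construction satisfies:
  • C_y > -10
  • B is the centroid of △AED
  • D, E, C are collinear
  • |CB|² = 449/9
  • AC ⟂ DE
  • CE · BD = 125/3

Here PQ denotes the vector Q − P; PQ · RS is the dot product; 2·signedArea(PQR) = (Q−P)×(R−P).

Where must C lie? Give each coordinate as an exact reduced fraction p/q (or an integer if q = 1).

C = (3, -9)

1. C_x = 3  [D, E, C are collinear ∩ AC ⟂ DE]
2. C_y = -9  [D, E, C are collinear ∩ AC ⟂ DE]
   → C = (3, -9)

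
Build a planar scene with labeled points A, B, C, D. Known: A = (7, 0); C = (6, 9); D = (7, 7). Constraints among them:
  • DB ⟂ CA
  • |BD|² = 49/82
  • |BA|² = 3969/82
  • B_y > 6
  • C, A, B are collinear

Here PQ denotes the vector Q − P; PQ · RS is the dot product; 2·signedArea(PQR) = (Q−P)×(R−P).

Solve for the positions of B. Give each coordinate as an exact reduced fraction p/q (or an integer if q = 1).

1. B_x = 511/82  [C, A, B are collinear ∩ DB ⟂ CA]
2. B_y = 567/82  [C, A, B are collinear ∩ DB ⟂ CA]
   → B = (511/82, 567/82)

B = (511/82, 567/82)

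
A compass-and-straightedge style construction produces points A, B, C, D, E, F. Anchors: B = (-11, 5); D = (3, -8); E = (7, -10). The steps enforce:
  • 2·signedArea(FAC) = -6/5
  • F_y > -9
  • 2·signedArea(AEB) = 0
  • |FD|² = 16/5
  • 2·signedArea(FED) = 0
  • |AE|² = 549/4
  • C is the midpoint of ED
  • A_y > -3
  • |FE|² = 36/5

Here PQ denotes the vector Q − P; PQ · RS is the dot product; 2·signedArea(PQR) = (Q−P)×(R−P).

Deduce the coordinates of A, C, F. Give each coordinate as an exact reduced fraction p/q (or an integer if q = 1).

1. A_x = -2  [line -15·x + -18·y + -75 = 0 ∩ |AE|² = 549/4]
2. A_y = -5/2  [line -15·x + -18·y + -75 = 0 ∩ |AE|² = 549/4]
   → A = (-2, -5/2)
3. C_x = 5  [C is the midpoint of ED]
4. C_y = -9  [C is the midpoint of ED]
   → C = (5, -9)
5. F_x = 23/5  [2·signedArea(FED) = 0 ∩ 2·signedArea(FAC) = -6/5]
6. F_y = -44/5  [2·signedArea(FED) = 0 ∩ 2·signedArea(FAC) = -6/5]
   → F = (23/5, -44/5)

A = (-2, -5/2)
C = (5, -9)
F = (23/5, -44/5)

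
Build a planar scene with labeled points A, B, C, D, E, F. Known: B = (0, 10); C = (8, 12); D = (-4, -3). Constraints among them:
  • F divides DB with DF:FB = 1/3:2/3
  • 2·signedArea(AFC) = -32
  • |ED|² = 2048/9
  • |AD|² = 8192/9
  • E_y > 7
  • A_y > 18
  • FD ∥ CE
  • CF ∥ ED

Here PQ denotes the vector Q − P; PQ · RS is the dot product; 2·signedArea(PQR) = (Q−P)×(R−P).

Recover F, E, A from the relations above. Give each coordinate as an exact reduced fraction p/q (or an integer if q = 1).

1. F_x = -8/3  [F divides DB with DF:FB = 1/3:2/3]
2. F_y = 4/3  [F divides DB with DF:FB = 1/3:2/3]
   → F = (-8/3, 4/3)
3. E_x = 20/3  [CF ∥ ED ∩ FD ∥ CE]
4. E_y = 23/3  [CF ∥ ED ∩ FD ∥ CE]
   → E = (20/3, 23/3)
5. A_x = 52/3  [line -32/3·x + 32/3·y + -32/3 = 0 ∩ |AD|² = 8192/9]
6. A_y = 55/3  [line -32/3·x + 32/3·y + -32/3 = 0 ∩ |AD|² = 8192/9]
   → A = (52/3, 55/3)

A = (52/3, 55/3)
E = (20/3, 23/3)
F = (-8/3, 4/3)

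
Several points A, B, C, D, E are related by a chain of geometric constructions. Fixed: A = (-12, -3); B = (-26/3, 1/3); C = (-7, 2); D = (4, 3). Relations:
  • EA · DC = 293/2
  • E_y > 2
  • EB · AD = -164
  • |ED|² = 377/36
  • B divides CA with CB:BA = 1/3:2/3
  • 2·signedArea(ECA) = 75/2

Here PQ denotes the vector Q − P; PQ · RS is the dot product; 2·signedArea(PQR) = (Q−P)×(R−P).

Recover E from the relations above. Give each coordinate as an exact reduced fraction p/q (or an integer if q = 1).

1. E_x = 5/6  [EA · DC = 293/2 ∩ 2·signedArea(ECA) = 75/2]
2. E_y = 7/3  [EA · DC = 293/2 ∩ 2·signedArea(ECA) = 75/2]
   → E = (5/6, 7/3)

E = (5/6, 7/3)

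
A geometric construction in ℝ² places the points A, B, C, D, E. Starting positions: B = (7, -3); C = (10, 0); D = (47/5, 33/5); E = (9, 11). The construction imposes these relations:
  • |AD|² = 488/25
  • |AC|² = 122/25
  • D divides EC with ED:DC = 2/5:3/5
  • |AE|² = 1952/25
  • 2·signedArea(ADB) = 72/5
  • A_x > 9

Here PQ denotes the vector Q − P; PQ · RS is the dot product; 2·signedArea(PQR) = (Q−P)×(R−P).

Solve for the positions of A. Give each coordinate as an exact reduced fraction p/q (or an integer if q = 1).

1. A_x = 49/5  [line 48/5·x + -12/5·y + -444/5 = 0 ∩ |AC|² = 122/25]
2. A_y = 11/5  [line 48/5·x + -12/5·y + -444/5 = 0 ∩ |AC|² = 122/25]
   → A = (49/5, 11/5)

A = (49/5, 11/5)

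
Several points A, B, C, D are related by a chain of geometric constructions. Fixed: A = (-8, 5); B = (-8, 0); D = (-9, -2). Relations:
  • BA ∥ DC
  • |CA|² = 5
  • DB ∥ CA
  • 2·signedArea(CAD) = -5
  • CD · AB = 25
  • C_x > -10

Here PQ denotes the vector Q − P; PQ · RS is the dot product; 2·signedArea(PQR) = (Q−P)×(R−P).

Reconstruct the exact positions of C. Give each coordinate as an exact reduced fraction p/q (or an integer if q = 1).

C = (-9, 3)

1. C_x = -9  [DB ∥ CA ∩ BA ∥ DC]
2. C_y = 3  [DB ∥ CA ∩ BA ∥ DC]
   → C = (-9, 3)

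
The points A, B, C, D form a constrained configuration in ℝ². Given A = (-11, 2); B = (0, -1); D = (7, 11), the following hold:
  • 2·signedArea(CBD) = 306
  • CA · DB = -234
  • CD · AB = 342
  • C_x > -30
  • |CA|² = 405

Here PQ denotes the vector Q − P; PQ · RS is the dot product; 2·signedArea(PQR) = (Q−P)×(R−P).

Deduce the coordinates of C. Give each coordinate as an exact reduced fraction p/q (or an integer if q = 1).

1. C_x = -29  [CA · DB = -234 ∩ CD · AB = 342]
2. C_y = -7  [CA · DB = -234 ∩ CD · AB = 342]
   → C = (-29, -7)

C = (-29, -7)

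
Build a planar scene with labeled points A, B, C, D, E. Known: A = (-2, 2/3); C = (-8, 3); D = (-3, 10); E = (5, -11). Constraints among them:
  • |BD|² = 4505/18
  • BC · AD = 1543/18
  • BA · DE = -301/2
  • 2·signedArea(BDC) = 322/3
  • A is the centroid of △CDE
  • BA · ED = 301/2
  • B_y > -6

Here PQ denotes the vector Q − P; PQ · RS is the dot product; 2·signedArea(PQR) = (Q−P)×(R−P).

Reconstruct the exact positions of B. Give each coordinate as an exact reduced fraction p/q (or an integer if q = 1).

1. B_x = 3/2  [BA · DE = -301/2 ∩ 2·signedArea(BDC) = 322/3]
2. B_y = -31/6  [BA · DE = -301/2 ∩ 2·signedArea(BDC) = 322/3]
   → B = (3/2, -31/6)

B = (3/2, -31/6)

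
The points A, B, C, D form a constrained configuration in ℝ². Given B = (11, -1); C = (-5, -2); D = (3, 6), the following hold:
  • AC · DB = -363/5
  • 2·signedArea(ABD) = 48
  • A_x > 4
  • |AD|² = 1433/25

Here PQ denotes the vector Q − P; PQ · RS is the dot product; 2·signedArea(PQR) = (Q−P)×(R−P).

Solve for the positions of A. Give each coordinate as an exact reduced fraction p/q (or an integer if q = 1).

1. A_x = 23/5  [2·signedArea(ABD) = 48 ∩ AC · DB = -363/5]
2. A_y = -7/5  [2·signedArea(ABD) = 48 ∩ AC · DB = -363/5]
   → A = (23/5, -7/5)

A = (23/5, -7/5)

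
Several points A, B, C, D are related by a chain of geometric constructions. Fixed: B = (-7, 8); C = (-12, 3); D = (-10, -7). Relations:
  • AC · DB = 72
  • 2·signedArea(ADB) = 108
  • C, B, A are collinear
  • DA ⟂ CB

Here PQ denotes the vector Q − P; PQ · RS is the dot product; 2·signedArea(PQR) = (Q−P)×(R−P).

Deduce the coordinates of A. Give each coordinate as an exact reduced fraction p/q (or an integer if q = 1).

A = (-16, -1)

1. A_x = -16  [C, B, A are collinear ∩ DA ⟂ CB]
2. A_y = -1  [C, B, A are collinear ∩ DA ⟂ CB]
   → A = (-16, -1)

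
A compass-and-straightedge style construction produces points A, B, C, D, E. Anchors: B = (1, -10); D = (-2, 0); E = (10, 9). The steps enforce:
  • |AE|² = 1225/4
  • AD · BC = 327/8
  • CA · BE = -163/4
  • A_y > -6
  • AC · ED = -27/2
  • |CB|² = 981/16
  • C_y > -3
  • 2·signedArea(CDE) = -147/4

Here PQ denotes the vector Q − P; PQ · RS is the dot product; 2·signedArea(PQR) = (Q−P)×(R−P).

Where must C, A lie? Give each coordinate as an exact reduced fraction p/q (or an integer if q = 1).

1. C_x = -5/4  [line -9·x + 12·y + 75/4 = 0 ∩ |CB|² = 981/16]
2. C_y = -5/2  [line -9·x + 12·y + 75/4 = 0 ∩ |CB|² = 981/16]
   → C = (-5/4, -5/2)
3. A_x = -1/2  [AD · BC = 327/8 ∩ AC · ED = -27/2]
4. A_y = -5  [AD · BC = 327/8 ∩ AC · ED = -27/2]
   → A = (-1/2, -5)

A = (-1/2, -5)
C = (-5/4, -5/2)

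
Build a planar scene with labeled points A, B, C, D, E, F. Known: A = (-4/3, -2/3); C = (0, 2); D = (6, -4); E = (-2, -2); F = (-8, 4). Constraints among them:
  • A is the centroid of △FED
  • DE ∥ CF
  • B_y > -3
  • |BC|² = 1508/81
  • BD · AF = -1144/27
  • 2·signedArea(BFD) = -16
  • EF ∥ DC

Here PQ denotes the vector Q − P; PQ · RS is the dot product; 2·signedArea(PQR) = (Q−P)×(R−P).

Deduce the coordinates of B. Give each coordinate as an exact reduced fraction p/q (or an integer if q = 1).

1. B_x = 8/9  [2·signedArea(BFD) = -16 ∩ BD · AF = -1144/27]
2. B_y = -20/9  [2·signedArea(BFD) = -16 ∩ BD · AF = -1144/27]
   → B = (8/9, -20/9)

B = (8/9, -20/9)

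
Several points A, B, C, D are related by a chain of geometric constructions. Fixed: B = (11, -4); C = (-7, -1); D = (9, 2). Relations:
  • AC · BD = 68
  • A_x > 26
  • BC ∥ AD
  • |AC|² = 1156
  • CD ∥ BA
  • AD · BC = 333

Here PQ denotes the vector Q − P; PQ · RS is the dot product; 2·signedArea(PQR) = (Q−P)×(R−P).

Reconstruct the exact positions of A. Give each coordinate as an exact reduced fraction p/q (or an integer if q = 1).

1. A_x = 27  [BC ∥ AD ∩ CD ∥ BA]
2. A_y = -1  [BC ∥ AD ∩ CD ∥ BA]
   → A = (27, -1)

A = (27, -1)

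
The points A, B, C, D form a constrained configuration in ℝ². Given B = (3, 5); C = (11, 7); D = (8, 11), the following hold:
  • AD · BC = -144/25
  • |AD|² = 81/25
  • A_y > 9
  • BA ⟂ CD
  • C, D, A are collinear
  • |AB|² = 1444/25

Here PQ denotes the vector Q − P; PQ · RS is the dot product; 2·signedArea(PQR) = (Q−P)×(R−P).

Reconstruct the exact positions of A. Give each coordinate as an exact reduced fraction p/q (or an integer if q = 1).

A = (227/25, 239/25)

1. A_x = 227/25  [C, D, A are collinear ∩ BA ⟂ CD]
2. A_y = 239/25  [C, D, A are collinear ∩ BA ⟂ CD]
   → A = (227/25, 239/25)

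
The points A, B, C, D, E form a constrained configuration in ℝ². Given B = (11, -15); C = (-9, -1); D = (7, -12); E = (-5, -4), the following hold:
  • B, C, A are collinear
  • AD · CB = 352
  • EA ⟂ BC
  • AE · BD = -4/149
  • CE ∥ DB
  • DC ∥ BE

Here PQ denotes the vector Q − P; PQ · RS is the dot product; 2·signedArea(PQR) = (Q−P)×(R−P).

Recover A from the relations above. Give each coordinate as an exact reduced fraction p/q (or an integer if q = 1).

1. A_x = -731/149  [B, C, A are collinear ∩ EA ⟂ BC]
2. A_y = -576/149  [B, C, A are collinear ∩ EA ⟂ BC]
   → A = (-731/149, -576/149)

A = (-731/149, -576/149)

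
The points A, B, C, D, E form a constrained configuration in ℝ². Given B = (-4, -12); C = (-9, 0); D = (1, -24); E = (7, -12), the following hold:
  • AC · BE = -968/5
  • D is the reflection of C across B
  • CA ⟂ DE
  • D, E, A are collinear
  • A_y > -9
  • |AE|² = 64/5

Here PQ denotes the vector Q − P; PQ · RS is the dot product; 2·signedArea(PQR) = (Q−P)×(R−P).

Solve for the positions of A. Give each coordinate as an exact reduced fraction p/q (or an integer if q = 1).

A = (43/5, -44/5)

1. A_x = 43/5  [D, E, A are collinear ∩ CA ⟂ DE]
2. A_y = -44/5  [D, E, A are collinear ∩ CA ⟂ DE]
   → A = (43/5, -44/5)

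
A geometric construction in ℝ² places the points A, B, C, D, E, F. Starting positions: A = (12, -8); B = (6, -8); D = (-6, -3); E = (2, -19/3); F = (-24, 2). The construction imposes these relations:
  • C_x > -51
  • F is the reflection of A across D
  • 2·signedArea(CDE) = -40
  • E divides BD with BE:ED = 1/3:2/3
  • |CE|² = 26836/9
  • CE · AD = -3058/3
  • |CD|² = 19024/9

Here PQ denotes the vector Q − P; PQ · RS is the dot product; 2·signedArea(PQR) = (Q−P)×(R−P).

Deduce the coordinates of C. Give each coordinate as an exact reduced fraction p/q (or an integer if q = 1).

C = (-50, 31/3)

1. C_x = -50  [2·signedArea(CDE) = -40 ∩ CE · AD = -3058/3]
2. C_y = 31/3  [2·signedArea(CDE) = -40 ∩ CE · AD = -3058/3]
   → C = (-50, 31/3)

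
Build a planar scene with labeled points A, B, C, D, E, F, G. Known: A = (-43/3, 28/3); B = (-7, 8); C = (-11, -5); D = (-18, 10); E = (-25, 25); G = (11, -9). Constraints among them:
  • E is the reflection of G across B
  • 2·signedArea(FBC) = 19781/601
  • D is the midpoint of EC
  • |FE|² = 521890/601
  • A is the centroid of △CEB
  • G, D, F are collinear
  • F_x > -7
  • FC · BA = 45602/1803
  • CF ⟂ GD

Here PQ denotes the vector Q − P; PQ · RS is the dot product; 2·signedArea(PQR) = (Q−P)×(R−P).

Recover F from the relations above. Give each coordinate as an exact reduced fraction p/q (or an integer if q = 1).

1. F_x = -3742/601  [G, D, F are collinear ∩ CF ⟂ GD]
2. F_y = 1374/601  [G, D, F are collinear ∩ CF ⟂ GD]
   → F = (-3742/601, 1374/601)

F = (-3742/601, 1374/601)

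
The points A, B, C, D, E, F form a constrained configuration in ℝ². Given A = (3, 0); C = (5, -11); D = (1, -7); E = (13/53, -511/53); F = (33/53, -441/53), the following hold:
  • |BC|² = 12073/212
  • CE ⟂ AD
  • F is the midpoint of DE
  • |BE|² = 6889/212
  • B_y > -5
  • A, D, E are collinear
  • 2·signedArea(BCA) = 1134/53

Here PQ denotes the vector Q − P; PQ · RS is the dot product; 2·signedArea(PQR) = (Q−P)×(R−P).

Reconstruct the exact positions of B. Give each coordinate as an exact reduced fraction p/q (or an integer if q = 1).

B = (96/53, -441/106)

1. B_x = 96/53  [line -11·x + -2·y + 615/53 = 0 ∩ |BE|² = 6889/212]
2. B_y = -441/106  [line -11·x + -2·y + 615/53 = 0 ∩ |BE|² = 6889/212]
   → B = (96/53, -441/106)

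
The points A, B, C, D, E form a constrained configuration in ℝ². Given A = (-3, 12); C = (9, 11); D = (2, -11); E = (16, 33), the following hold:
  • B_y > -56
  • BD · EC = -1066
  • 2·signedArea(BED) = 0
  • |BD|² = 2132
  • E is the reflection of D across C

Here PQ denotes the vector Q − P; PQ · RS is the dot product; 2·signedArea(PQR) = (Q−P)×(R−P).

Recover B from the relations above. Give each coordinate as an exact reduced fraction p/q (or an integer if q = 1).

B = (-12, -55)

1. B_x = -12  [2·signedArea(BED) = 0 ∩ BD · EC = -1066]
2. B_y = -55  [2·signedArea(BED) = 0 ∩ BD · EC = -1066]
   → B = (-12, -55)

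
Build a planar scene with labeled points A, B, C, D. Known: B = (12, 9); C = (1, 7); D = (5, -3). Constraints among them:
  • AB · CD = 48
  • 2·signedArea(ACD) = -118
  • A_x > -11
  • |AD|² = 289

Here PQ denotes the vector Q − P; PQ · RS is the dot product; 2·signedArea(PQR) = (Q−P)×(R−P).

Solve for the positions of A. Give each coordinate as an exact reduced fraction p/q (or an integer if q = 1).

A = (-10, 5)

1. A_x = -10  [AB · CD = 48 ∩ 2·signedArea(ACD) = -118]
2. A_y = 5  [AB · CD = 48 ∩ 2·signedArea(ACD) = -118]
   → A = (-10, 5)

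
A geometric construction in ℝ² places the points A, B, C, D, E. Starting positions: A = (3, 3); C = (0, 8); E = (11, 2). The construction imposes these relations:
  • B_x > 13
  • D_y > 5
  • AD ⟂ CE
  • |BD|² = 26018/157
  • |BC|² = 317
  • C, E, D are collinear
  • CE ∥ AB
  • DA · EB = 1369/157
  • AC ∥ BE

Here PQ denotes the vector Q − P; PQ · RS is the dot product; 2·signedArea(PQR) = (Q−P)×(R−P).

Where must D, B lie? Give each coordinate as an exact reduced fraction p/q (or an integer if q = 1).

B = (14, -3)
D = (693/157, 878/157)

1. D_x = 693/157  [C, E, D are collinear ∩ AD ⟂ CE]
2. D_y = 878/157  [C, E, D are collinear ∩ AD ⟂ CE]
   → D = (693/157, 878/157)
3. B_x = 14  [AC ∥ BE ∩ CE ∥ AB]
4. B_y = -3  [AC ∥ BE ∩ CE ∥ AB]
   → B = (14, -3)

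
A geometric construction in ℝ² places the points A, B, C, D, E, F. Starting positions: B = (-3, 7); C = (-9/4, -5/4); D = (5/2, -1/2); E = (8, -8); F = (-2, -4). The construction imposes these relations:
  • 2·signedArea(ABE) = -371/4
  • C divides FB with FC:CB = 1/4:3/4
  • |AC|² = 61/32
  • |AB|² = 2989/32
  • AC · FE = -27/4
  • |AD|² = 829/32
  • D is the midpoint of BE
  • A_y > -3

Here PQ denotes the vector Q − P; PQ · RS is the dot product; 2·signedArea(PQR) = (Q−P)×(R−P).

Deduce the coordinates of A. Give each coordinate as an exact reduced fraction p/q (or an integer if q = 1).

A = (-17/8, -21/8)

1. A_x = -17/8  [AC · FE = -27/4 ∩ 2·signedArea(ABE) = -371/4]
2. A_y = -21/8  [AC · FE = -27/4 ∩ 2·signedArea(ABE) = -371/4]
   → A = (-17/8, -21/8)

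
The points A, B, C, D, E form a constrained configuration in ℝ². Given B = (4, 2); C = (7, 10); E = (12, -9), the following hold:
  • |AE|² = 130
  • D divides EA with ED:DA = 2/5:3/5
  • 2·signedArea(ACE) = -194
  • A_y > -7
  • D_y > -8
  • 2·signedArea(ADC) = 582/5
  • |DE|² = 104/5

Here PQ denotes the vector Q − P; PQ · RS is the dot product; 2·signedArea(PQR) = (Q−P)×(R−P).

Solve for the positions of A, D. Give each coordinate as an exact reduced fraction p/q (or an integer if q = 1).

A = (1, -6)
D = (38/5, -39/5)

1. A_x = 1  [line 19·x + 5·y + 11 = 0 ∩ |AE|² = 130]
2. A_y = -6  [line 19·x + 5·y + 11 = 0 ∩ |AE|² = 130]
   → A = (1, -6)
3. D_x = 38/5  [D divides EA with ED:DA = 2/5:3/5]
4. D_y = -39/5  [D divides EA with ED:DA = 2/5:3/5]
   → D = (38/5, -39/5)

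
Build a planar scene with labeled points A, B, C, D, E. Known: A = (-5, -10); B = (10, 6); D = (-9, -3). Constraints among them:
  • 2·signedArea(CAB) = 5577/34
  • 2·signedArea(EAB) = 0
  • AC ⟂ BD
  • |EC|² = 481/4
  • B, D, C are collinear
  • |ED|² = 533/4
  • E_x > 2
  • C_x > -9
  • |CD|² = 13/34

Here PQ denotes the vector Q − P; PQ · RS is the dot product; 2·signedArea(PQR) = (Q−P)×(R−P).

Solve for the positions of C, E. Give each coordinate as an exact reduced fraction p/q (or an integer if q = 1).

C = (-287/34, -93/34)
E = (5/2, -2)

1. C_x = -287/34  [B, D, C are collinear ∩ AC ⟂ BD]
2. C_y = -93/34  [B, D, C are collinear ∩ AC ⟂ BD]
   → C = (-287/34, -93/34)
3. E_x = 5/2  [line -16·x + 15·y + 70 = 0 ∩ |EC|² = 481/4]
4. E_y = -2  [line -16·x + 15·y + 70 = 0 ∩ |EC|² = 481/4]
   → E = (5/2, -2)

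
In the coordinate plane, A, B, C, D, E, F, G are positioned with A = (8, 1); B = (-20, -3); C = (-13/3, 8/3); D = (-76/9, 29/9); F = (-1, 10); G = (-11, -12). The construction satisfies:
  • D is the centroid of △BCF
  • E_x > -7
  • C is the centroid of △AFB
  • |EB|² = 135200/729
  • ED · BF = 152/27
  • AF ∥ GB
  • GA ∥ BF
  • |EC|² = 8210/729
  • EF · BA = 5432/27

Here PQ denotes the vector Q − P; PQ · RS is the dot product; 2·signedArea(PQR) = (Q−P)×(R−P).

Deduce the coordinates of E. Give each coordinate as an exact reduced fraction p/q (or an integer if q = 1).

E = (-184/27, 11/27)

1. E_x = -184/27  [ED · BF = 152/27 ∩ EF · BA = 5432/27]
2. E_y = 11/27  [ED · BF = 152/27 ∩ EF · BA = 5432/27]
   → E = (-184/27, 11/27)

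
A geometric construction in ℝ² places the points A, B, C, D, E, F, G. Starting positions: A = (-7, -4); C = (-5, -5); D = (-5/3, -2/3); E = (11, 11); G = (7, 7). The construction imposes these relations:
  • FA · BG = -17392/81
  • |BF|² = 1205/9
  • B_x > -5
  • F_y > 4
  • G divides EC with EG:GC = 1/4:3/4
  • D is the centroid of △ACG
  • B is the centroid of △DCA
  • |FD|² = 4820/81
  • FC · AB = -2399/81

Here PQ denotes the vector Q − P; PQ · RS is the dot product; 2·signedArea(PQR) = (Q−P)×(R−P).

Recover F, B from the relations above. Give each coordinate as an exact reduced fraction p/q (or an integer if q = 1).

1. B_x = -41/9  [B is the centroid of △DCA]
2. B_y = -29/9  [B is the centroid of △DCA]
   → B = (-41/9, -29/9)
3. F_x = 37/9  [FA · BG = -17392/81 ∩ FC · AB = -2399/81]
4. F_y = 40/9  [FA · BG = -17392/81 ∩ FC · AB = -2399/81]
   → F = (37/9, 40/9)

B = (-41/9, -29/9)
F = (37/9, 40/9)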